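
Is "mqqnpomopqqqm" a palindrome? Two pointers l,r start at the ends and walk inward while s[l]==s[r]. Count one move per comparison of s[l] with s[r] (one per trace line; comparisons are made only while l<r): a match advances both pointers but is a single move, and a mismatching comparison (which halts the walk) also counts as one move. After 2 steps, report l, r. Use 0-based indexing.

l=0 r=12: 'm'=='m', l++,r--
l=1 r=11: 'q'=='q', l++,r--

l=2, r=10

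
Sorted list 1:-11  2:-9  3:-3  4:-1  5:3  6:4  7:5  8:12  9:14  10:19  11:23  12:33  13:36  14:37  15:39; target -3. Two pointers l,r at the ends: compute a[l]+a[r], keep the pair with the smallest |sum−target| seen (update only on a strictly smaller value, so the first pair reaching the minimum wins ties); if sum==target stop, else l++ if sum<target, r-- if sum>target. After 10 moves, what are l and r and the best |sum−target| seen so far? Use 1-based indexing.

l=3, r=7, best |Δ|=1

[1,15] -11+39=28 d=31 * → r--
[1,14] -11+37=26 d=29 * → r--
[1,13] -11+36=25 d=28 * → r--
[1,12] -11+33=22 d=25 * → r--
[1,11] -11+23=12 d=15 * → r--
[1,10] -11+19=8 d=11 * → r--
[1,9] -11+14=3 d=6 * → r--
[1,8] -11+12=1 d=4 * → r--
[1,7] -11+5=-6 d=3 * → l++
[2,7] -9+5=-4 d=1 * → l++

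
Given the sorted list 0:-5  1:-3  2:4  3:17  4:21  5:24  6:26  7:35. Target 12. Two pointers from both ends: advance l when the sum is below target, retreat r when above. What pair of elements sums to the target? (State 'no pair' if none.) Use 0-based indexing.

[0,7] -5+35=30 >12 → r--
[0,6] -5+26=21 >12 → r--
[0,5] -5+24=19 >12 → r--
[0,4] -5+21=16 >12 → r--
[0,3] -5+17=12 → found

(-5, 17)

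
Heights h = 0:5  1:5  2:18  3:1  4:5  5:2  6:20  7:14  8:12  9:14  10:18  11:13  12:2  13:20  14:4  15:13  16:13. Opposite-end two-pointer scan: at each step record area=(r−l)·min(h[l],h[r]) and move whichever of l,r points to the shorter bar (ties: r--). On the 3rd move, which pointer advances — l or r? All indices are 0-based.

l=0 r=16: min(5,13)*16=80 best=80 *, l++
l=1 r=16: min(5,13)*15=75 best=80, l++
l=2 r=16: min(18,13)*14=182 best=182 *, r--

r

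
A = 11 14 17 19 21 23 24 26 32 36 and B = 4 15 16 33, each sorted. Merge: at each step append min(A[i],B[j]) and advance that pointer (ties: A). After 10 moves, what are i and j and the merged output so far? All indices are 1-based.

i=8, j=4, merged so far=[4, 11, 14, 15, 16, 17, 19, 21, 23, 24]

[i=1,j=1] A[i]=11>B[j]=4 take 4 → j++
[i=1,j=2] A[i]=11<=B[j]=15 take 11 → i++
[i=2,j=2] A[i]=14<=B[j]=15 take 14 → i++
[i=3,j=2] A[i]=17>B[j]=15 take 15 → j++
[i=3,j=3] A[i]=17>B[j]=16 take 16 → j++
[i=3,j=4] A[i]=17<=B[j]=33 take 17 → i++
[i=4,j=4] A[i]=19<=B[j]=33 take 19 → i++
[i=5,j=4] A[i]=21<=B[j]=33 take 21 → i++
[i=6,j=4] A[i]=23<=B[j]=33 take 23 → i++
[i=7,j=4] A[i]=24<=B[j]=33 take 24 → i++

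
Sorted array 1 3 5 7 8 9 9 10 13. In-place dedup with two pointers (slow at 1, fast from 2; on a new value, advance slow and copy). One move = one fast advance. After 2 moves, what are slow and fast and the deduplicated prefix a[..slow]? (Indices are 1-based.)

slow=1 fast=2: a[fast]=3≠a[slow]=1 write a[2]=3, slow++,fast++
slow=2 fast=3: a[fast]=5≠a[slow]=3 write a[3]=5, slow++,fast++

slow=3, fast=4, prefix=[1, 3, 5]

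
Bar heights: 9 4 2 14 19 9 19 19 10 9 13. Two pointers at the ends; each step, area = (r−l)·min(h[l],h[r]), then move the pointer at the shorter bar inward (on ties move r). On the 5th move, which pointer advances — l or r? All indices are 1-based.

r

l=1 r=11: min(9,13)*10=90 best=90 *, l++
l=2 r=11: min(4,13)*9=36 best=90, l++
l=3 r=11: min(2,13)*8=16 best=90, l++
l=4 r=11: min(14,13)*7=91 best=91 *, r--
l=4 r=10: min(14,9)*6=54 best=91, r--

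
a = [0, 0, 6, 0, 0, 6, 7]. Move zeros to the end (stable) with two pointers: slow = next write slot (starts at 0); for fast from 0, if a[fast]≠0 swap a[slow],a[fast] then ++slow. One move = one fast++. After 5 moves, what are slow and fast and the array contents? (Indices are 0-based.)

slow=1, fast=5, a=[6, 0, 0, 0, 0, 6, 7]

(s=0,f=0) a[fast]=0 → fast++
(s=0,f=1) a[fast]=0 → fast++
(s=0,f=2) a[fast]=6≠0 swap→a[0]=6 → slow++,fast++
(s=1,f=3) a[fast]=0 → fast++
(s=1,f=4) a[fast]=0 → fast++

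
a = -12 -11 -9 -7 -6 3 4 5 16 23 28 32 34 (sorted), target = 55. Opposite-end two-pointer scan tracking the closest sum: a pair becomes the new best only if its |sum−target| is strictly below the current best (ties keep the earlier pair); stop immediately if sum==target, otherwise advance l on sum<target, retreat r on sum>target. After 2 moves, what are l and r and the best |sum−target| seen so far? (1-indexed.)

[1,13] -12+34=22 d=33 * → l++
[2,13] -11+34=23 d=32 * → l++

l=3, r=13, best |Δ|=32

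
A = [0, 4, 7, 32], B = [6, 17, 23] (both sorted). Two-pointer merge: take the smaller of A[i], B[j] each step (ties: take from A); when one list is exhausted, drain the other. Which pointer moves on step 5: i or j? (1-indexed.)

j

[i=1,j=1] A[i]=0<=B[j]=6 take 0 → i++
[i=2,j=1] A[i]=4<=B[j]=6 take 4 → i++
[i=3,j=1] A[i]=7>B[j]=6 take 6 → j++
[i=3,j=2] A[i]=7<=B[j]=17 take 7 → i++
[i=4,j=2] A[i]=32>B[j]=17 take 17 → j++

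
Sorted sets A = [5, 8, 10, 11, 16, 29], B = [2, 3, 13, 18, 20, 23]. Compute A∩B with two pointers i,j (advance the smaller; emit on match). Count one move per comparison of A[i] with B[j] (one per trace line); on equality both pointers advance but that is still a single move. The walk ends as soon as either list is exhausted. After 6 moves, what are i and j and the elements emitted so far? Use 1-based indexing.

i=1 j=1: 5>2, j++
i=1 j=2: 5>3, j++
i=1 j=3: 5<13, i++
i=2 j=3: 8<13, i++
i=3 j=3: 10<13, i++
i=4 j=3: 11<13, i++

i=5, j=3, emitted=[]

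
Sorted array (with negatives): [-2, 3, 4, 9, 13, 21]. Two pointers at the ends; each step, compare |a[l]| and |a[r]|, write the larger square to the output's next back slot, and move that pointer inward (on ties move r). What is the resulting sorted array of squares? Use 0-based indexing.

[4, 9, 16, 81, 169, 441]

l=0 r=5: |-2|<=|21| out[5]=441, r--
l=0 r=4: |-2|<=|13| out[4]=169, r--
l=0 r=3: |-2|<=|9| out[3]=81, r--
l=0 r=2: |-2|<=|4| out[2]=16, r--
l=0 r=1: |-2|<=|3| out[1]=9, r--
l=0 r=0: |-2|<=|-2| out[0]=4, r--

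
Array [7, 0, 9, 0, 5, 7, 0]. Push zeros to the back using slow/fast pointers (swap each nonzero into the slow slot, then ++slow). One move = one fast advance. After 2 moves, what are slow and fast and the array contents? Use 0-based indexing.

slow=1, fast=2, a=[7, 0, 9, 0, 5, 7, 0]

slow=0 fast=0: a[fast]=7≠0 swap→a[0]=7, slow++,fast++
slow=1 fast=1: a[fast]=0, fast++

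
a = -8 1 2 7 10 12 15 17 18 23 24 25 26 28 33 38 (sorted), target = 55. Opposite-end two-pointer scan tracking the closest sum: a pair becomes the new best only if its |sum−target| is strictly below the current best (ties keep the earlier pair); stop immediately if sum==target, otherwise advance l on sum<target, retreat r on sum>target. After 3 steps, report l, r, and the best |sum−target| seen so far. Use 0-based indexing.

l=3, r=15, best |Δ|=15

l=0 r=15: -8+38=30 d=25 *, l++
l=1 r=15: 1+38=39 d=16 *, l++
l=2 r=15: 2+38=40 d=15 *, l++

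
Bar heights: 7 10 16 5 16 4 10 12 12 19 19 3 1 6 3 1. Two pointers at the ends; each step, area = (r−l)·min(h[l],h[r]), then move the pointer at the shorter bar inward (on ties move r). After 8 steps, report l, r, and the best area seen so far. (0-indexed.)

l=3, r=10, best area=128

[0,15] min(7,1)*15=15 best=15 * → r--
[0,14] min(7,3)*14=42 best=42 * → r--
[0,13] min(7,6)*13=78 best=78 * → r--
[0,12] min(7,1)*12=12 best=78 → r--
[0,11] min(7,3)*11=33 best=78 → r--
[0,10] min(7,19)*10=70 best=78 → l++
[1,10] min(10,19)*9=90 best=90 * → l++
[2,10] min(16,19)*8=128 best=128 * → l++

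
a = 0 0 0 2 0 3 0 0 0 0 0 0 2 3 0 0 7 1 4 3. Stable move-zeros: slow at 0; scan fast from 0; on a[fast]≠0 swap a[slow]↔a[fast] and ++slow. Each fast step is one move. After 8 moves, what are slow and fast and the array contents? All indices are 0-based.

slow=0 fast=0: a[fast]=0, fast++
slow=0 fast=1: a[fast]=0, fast++
slow=0 fast=2: a[fast]=0, fast++
slow=0 fast=3: a[fast]=2≠0 swap→a[0]=2, slow++,fast++
slow=1 fast=4: a[fast]=0, fast++
slow=1 fast=5: a[fast]=3≠0 swap→a[1]=3, slow++,fast++
slow=2 fast=6: a[fast]=0, fast++
slow=2 fast=7: a[fast]=0, fast++

slow=2, fast=8, a=[2, 3, 0, 0, 0, 0, 0, 0, 0, 0, 0, 0, 2, 3, 0, 0, 7, 1, 4, 3]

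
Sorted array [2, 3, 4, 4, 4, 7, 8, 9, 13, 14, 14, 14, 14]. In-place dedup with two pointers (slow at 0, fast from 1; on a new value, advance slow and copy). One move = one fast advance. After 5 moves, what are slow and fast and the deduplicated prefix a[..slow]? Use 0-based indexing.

slow=3, fast=6, prefix=[2, 3, 4, 7]

slow=0 fast=1: a[fast]=3≠a[slow]=2 write a[1]=3, slow++,fast++
slow=1 fast=2: a[fast]=4≠a[slow]=3 write a[2]=4, slow++,fast++
slow=2 fast=3: a[fast]=4=a[slow] dup, fast++
slow=2 fast=4: a[fast]=4=a[slow] dup, fast++
slow=2 fast=5: a[fast]=7≠a[slow]=4 write a[3]=7, slow++,fast++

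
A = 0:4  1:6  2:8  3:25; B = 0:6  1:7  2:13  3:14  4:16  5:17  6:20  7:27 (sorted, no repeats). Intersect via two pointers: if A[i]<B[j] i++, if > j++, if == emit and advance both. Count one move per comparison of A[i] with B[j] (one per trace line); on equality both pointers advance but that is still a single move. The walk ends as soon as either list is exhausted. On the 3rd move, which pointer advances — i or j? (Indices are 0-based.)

[i=0,j=0] 4<6 → i++
[i=1,j=0] 6==6 emit → i++,j++
[i=2,j=1] 8>7 → j++

j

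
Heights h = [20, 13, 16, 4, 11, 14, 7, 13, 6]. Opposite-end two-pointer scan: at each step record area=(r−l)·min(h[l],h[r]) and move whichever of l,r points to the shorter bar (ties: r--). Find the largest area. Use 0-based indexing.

max area = 91

[0,8] min(20,6)*8=48 best=48 * → r--
[0,7] min(20,13)*7=91 best=91 * → r--
[0,6] min(20,7)*6=42 best=91 → r--
[0,5] min(20,14)*5=70 best=91 → r--
[0,4] min(20,11)*4=44 best=91 → r--
[0,3] min(20,4)*3=12 best=91 → r--
[0,2] min(20,16)*2=32 best=91 → r--
[0,1] min(20,13)*1=13 best=91 → r--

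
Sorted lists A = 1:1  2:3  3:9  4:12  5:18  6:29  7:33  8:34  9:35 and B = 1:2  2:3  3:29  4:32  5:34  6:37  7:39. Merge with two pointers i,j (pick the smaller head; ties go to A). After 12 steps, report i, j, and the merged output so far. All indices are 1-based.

[i=1,j=1] A[i]=1<=B[j]=2 take 1 → i++
[i=2,j=1] A[i]=3>B[j]=2 take 2 → j++
[i=2,j=2] A[i]=3<=B[j]=3 take 3 → i++
[i=3,j=2] A[i]=9>B[j]=3 take 3 → j++
[i=3,j=3] A[i]=9<=B[j]=29 take 9 → i++
[i=4,j=3] A[i]=12<=B[j]=29 take 12 → i++
[i=5,j=3] A[i]=18<=B[j]=29 take 18 → i++
[i=6,j=3] A[i]=29<=B[j]=29 take 29 → i++
[i=7,j=3] A[i]=33>B[j]=29 take 29 → j++
[i=7,j=4] A[i]=33>B[j]=32 take 32 → j++
[i=7,j=5] A[i]=33<=B[j]=34 take 33 → i++
[i=8,j=5] A[i]=34<=B[j]=34 take 34 → i++

i=9, j=5, merged so far=[1, 2, 3, 3, 9, 12, 18, 29, 29, 32, 33, 34]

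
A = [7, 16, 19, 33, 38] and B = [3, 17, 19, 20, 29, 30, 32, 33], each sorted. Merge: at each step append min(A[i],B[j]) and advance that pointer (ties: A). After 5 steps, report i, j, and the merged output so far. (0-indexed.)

i=3, j=2, merged so far=[3, 7, 16, 17, 19]

i=0 j=0: A[i]=7>B[j]=3 take 3, j++
i=0 j=1: A[i]=7<=B[j]=17 take 7, i++
i=1 j=1: A[i]=16<=B[j]=17 take 16, i++
i=2 j=1: A[i]=19>B[j]=17 take 17, j++
i=2 j=2: A[i]=19<=B[j]=19 take 19, i++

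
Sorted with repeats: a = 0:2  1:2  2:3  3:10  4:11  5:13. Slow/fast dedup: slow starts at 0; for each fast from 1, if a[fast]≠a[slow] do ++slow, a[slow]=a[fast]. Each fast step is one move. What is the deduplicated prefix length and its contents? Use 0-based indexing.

slow=0 fast=1: a[fast]=2=a[slow] dup, fast++
slow=0 fast=2: a[fast]=3≠a[slow]=2 write a[1]=3, slow++,fast++
slow=1 fast=3: a[fast]=10≠a[slow]=3 write a[2]=10, slow++,fast++
slow=2 fast=4: a[fast]=11≠a[slow]=10 write a[3]=11, slow++,fast++
slow=3 fast=5: a[fast]=13≠a[slow]=11 write a[4]=13, slow++,fast++

length 5; prefix = [2, 3, 10, 11, 13]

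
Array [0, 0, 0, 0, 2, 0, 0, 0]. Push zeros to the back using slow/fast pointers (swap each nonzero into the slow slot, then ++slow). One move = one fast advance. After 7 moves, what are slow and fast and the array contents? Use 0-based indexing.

slow=1, fast=7, a=[2, 0, 0, 0, 0, 0, 0, 0]

(s=0,f=0) a[fast]=0 → fast++
(s=0,f=1) a[fast]=0 → fast++
(s=0,f=2) a[fast]=0 → fast++
(s=0,f=3) a[fast]=0 → fast++
(s=0,f=4) a[fast]=2≠0 swap→a[0]=2 → slow++,fast++
(s=1,f=5) a[fast]=0 → fast++
(s=1,f=6) a[fast]=0 → fast++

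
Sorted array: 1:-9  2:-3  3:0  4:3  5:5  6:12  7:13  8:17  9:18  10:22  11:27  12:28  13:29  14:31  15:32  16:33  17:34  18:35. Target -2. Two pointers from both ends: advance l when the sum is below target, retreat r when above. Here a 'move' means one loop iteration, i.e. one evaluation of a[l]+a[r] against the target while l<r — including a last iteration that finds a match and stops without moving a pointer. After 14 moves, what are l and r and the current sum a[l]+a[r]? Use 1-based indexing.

l=1 r=18: -9+35=26 >-2, r--
l=1 r=17: -9+34=25 >-2, r--
l=1 r=16: -9+33=24 >-2, r--
l=1 r=15: -9+32=23 >-2, r--
l=1 r=14: -9+31=22 >-2, r--
l=1 r=13: -9+29=20 >-2, r--
l=1 r=12: -9+28=19 >-2, r--
l=1 r=11: -9+27=18 >-2, r--
l=1 r=10: -9+22=13 >-2, r--
l=1 r=9: -9+18=9 >-2, r--
l=1 r=8: -9+17=8 >-2, r--
l=1 r=7: -9+13=4 >-2, r--
l=1 r=6: -9+12=3 >-2, r--
l=1 r=5: -9+5=-4 <-2, l++

l=2, r=5, sum=2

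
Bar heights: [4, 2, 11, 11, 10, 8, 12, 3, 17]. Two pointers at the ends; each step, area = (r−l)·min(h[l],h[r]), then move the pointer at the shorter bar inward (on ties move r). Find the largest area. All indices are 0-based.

l=0 r=8: min(4,17)*8=32 best=32 *, l++
l=1 r=8: min(2,17)*7=14 best=32, l++
l=2 r=8: min(11,17)*6=66 best=66 *, l++
l=3 r=8: min(11,17)*5=55 best=66, l++
l=4 r=8: min(10,17)*4=40 best=66, l++
l=5 r=8: min(8,17)*3=24 best=66, l++
l=6 r=8: min(12,17)*2=24 best=66, l++
l=7 r=8: min(3,17)*1=3 best=66, l++

max area = 66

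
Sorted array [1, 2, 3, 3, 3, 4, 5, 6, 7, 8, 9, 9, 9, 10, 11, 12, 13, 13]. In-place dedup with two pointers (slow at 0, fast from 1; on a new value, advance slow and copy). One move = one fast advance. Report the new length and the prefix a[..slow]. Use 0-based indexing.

(s=0,f=1) a[fast]=2≠a[slow]=1 write a[1]=2 → slow++,fast++
(s=1,f=2) a[fast]=3≠a[slow]=2 write a[2]=3 → slow++,fast++
(s=2,f=3) a[fast]=3=a[slow] dup → fast++
(s=2,f=4) a[fast]=3=a[slow] dup → fast++
(s=2,f=5) a[fast]=4≠a[slow]=3 write a[3]=4 → slow++,fast++
(s=3,f=6) a[fast]=5≠a[slow]=4 write a[4]=5 → slow++,fast++
(s=4,f=7) a[fast]=6≠a[slow]=5 write a[5]=6 → slow++,fast++
(s=5,f=8) a[fast]=7≠a[slow]=6 write a[6]=7 → slow++,fast++
(s=6,f=9) a[fast]=8≠a[slow]=7 write a[7]=8 → slow++,fast++
(s=7,f=10) a[fast]=9≠a[slow]=8 write a[8]=9 → slow++,fast++
(s=8,f=11) a[fast]=9=a[slow] dup → fast++
(s=8,f=12) a[fast]=9=a[slow] dup → fast++
(s=8,f=13) a[fast]=10≠a[slow]=9 write a[9]=10 → slow++,fast++
(s=9,f=14) a[fast]=11≠a[slow]=10 write a[10]=11 → slow++,fast++
(s=10,f=15) a[fast]=12≠a[slow]=11 write a[11]=12 → slow++,fast++
(s=11,f=16) a[fast]=13≠a[slow]=12 write a[12]=13 → slow++,fast++
(s=12,f=17) a[fast]=13=a[slow] dup → fast++

length 13; prefix = [1, 2, 3, 4, 5, 6, 7, 8, 9, 10, 11, 12, 13]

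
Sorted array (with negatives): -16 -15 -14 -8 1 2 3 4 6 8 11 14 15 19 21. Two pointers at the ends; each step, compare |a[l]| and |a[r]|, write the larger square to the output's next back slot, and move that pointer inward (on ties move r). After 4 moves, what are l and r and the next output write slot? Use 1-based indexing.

l=1 r=15: |-16|<=|21| out[15]=441, r--
l=1 r=14: |-16|<=|19| out[14]=361, r--
l=1 r=13: |-16|>|15| out[13]=256, l++
l=2 r=13: |-15|<=|15| out[12]=225, r--

l=2, r=12, next write slot=11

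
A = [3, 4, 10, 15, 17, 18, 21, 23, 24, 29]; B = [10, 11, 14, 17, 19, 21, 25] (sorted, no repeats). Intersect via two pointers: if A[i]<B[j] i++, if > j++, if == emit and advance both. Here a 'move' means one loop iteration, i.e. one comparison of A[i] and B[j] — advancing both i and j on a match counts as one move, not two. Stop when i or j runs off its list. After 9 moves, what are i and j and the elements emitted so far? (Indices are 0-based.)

i=0 j=0: 3<10, i++
i=1 j=0: 4<10, i++
i=2 j=0: 10==10 emit, i++,j++
i=3 j=1: 15>11, j++
i=3 j=2: 15>14, j++
i=3 j=3: 15<17, i++
i=4 j=3: 17==17 emit, i++,j++
i=5 j=4: 18<19, i++
i=6 j=4: 21>19, j++

i=6, j=5, emitted=[10, 17]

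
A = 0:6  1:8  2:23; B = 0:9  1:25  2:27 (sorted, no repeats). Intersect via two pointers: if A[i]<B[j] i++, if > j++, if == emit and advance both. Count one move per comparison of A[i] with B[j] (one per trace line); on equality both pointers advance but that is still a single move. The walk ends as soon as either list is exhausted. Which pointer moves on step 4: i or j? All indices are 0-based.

i

[i=0,j=0] 6<9 → i++
[i=1,j=0] 8<9 → i++
[i=2,j=0] 23>9 → j++
[i=2,j=1] 23<25 → i++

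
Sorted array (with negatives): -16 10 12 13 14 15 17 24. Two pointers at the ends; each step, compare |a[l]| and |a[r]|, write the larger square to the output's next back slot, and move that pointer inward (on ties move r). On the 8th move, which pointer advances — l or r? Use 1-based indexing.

r

[1,8] |-16|<=|24| out[8]=576 → r--
[1,7] |-16|<=|17| out[7]=289 → r--
[1,6] |-16|>|15| out[6]=256 → l++
[2,6] |10|<=|15| out[5]=225 → r--
[2,5] |10|<=|14| out[4]=196 → r--
[2,4] |10|<=|13| out[3]=169 → r--
[2,3] |10|<=|12| out[2]=144 → r--
[2,2] |10|<=|10| out[1]=100 → r--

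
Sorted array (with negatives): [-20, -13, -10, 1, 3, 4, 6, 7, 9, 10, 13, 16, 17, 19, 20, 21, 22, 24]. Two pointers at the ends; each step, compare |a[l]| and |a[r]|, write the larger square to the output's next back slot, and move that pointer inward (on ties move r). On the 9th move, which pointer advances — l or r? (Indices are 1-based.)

l=1 r=18: |-20|<=|24| out[18]=576, r--
l=1 r=17: |-20|<=|22| out[17]=484, r--
l=1 r=16: |-20|<=|21| out[16]=441, r--
l=1 r=15: |-20|<=|20| out[15]=400, r--
l=1 r=14: |-20|>|19| out[14]=400, l++
l=2 r=14: |-13|<=|19| out[13]=361, r--
l=2 r=13: |-13|<=|17| out[12]=289, r--
l=2 r=12: |-13|<=|16| out[11]=256, r--
l=2 r=11: |-13|<=|13| out[10]=169, r--

r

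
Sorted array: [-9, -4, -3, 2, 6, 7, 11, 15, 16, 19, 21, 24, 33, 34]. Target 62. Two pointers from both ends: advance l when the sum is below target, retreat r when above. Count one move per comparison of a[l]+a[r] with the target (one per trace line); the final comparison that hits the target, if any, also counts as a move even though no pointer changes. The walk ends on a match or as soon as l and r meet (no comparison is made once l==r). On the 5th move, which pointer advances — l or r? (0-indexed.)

[0,13] -9+34=25 <62 → l++
[1,13] -4+34=30 <62 → l++
[2,13] -3+34=31 <62 → l++
[3,13] 2+34=36 <62 → l++
[4,13] 6+34=40 <62 → l++

l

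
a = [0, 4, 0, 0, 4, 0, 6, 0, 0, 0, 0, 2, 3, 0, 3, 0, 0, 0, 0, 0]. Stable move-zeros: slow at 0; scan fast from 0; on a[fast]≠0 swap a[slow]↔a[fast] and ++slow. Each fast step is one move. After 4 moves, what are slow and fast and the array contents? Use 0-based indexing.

slow=1, fast=4, a=[4, 0, 0, 0, 4, 0, 6, 0, 0, 0, 0, 2, 3, 0, 3, 0, 0, 0, 0, 0]

(s=0,f=0) a[fast]=0 → fast++
(s=0,f=1) a[fast]=4≠0 swap→a[0]=4 → slow++,fast++
(s=1,f=2) a[fast]=0 → fast++
(s=1,f=3) a[fast]=0 → fast++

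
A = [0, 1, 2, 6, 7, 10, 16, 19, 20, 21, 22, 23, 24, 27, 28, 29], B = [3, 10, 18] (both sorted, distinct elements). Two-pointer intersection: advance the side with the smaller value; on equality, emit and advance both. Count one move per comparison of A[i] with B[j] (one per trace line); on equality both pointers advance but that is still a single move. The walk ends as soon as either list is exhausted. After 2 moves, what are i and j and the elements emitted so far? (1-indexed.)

i=3, j=1, emitted=[]

[i=1,j=1] 0<3 → i++
[i=2,j=1] 1<3 → i++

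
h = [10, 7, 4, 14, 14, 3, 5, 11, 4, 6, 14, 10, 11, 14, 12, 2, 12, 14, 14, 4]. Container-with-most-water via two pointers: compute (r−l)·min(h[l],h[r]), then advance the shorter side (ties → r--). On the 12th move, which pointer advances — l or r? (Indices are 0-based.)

r

l=0 r=19: min(10,4)*19=76 best=76 *, r--
l=0 r=18: min(10,14)*18=180 best=180 *, l++
l=1 r=18: min(7,14)*17=119 best=180, l++
l=2 r=18: min(4,14)*16=64 best=180, l++
l=3 r=18: min(14,14)*15=210 best=210 *, r--
l=3 r=17: min(14,14)*14=196 best=210, r--
l=3 r=16: min(14,12)*13=156 best=210, r--
l=3 r=15: min(14,2)*12=24 best=210, r--
l=3 r=14: min(14,12)*11=132 best=210, r--
l=3 r=13: min(14,14)*10=140 best=210, r--
l=3 r=12: min(14,11)*9=99 best=210, r--
l=3 r=11: min(14,10)*8=80 best=210, r--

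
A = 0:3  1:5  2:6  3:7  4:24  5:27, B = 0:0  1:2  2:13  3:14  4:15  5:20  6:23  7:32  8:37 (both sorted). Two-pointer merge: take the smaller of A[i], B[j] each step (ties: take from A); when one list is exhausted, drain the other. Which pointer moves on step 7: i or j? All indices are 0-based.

j

[i=0,j=0] A[i]=3>B[j]=0 take 0 → j++
[i=0,j=1] A[i]=3>B[j]=2 take 2 → j++
[i=0,j=2] A[i]=3<=B[j]=13 take 3 → i++
[i=1,j=2] A[i]=5<=B[j]=13 take 5 → i++
[i=2,j=2] A[i]=6<=B[j]=13 take 6 → i++
[i=3,j=2] A[i]=7<=B[j]=13 take 7 → i++
[i=4,j=2] A[i]=24>B[j]=13 take 13 → j++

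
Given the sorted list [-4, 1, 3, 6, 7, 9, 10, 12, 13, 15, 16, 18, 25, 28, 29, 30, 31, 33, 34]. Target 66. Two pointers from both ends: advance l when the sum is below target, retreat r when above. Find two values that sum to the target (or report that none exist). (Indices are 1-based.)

no pair

[1,19] -4+34=30 <66 → l++
[2,19] 1+34=35 <66 → l++
[3,19] 3+34=37 <66 → l++
[4,19] 6+34=40 <66 → l++
[5,19] 7+34=41 <66 → l++
[6,19] 9+34=43 <66 → l++
[7,19] 10+34=44 <66 → l++
[8,19] 12+34=46 <66 → l++
[9,19] 13+34=47 <66 → l++
[10,19] 15+34=49 <66 → l++
[11,19] 16+34=50 <66 → l++
[12,19] 18+34=52 <66 → l++
[13,19] 25+34=59 <66 → l++
[14,19] 28+34=62 <66 → l++
[15,19] 29+34=63 <66 → l++
[16,19] 30+34=64 <66 → l++
[17,19] 31+34=65 <66 → l++
[18,19] 33+34=67 >66 → r--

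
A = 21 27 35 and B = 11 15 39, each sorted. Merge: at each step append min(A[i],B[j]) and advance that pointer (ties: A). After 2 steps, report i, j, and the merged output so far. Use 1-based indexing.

i=1, j=3, merged so far=[11, 15]

i=1 j=1: A[i]=21>B[j]=11 take 11, j++
i=1 j=2: A[i]=21>B[j]=15 take 15, j++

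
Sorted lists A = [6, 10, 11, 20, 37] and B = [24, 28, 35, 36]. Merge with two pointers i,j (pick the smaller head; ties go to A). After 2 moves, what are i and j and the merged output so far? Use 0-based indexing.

i=0 j=0: A[i]=6<=B[j]=24 take 6, i++
i=1 j=0: A[i]=10<=B[j]=24 take 10, i++

i=2, j=0, merged so far=[6, 10]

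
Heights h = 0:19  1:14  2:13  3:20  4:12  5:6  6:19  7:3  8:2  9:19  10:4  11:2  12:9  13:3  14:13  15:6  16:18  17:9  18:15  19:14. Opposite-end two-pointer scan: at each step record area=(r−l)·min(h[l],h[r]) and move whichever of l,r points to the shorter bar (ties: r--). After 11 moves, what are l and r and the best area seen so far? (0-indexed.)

l=0, r=8, best area=288

l=0 r=19: min(19,14)*19=266 best=266 *, r--
l=0 r=18: min(19,15)*18=270 best=270 *, r--
l=0 r=17: min(19,9)*17=153 best=270, r--
l=0 r=16: min(19,18)*16=288 best=288 *, r--
l=0 r=15: min(19,6)*15=90 best=288, r--
l=0 r=14: min(19,13)*14=182 best=288, r--
l=0 r=13: min(19,3)*13=39 best=288, r--
l=0 r=12: min(19,9)*12=108 best=288, r--
l=0 r=11: min(19,2)*11=22 best=288, r--
l=0 r=10: min(19,4)*10=40 best=288, r--
l=0 r=9: min(19,19)*9=171 best=288, r--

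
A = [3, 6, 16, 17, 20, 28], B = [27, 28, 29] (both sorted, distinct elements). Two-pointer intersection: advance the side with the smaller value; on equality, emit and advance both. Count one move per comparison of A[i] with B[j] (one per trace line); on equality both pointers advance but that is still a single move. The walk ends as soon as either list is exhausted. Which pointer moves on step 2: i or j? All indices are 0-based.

i

[i=0,j=0] 3<27 → i++
[i=1,j=0] 6<27 → i++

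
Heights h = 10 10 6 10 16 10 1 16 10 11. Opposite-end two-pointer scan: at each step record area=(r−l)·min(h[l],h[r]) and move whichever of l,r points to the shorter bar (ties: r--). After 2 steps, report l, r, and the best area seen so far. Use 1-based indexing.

[1,10] min(10,11)*9=90 best=90 * → l++
[2,10] min(10,11)*8=80 best=90 → l++

l=3, r=10, best area=90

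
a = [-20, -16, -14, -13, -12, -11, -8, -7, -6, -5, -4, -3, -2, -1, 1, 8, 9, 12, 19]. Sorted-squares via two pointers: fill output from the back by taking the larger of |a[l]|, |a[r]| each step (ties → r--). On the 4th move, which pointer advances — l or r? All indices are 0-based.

l=0 r=18: |-20|>|19| out[18]=400, l++
l=1 r=18: |-16|<=|19| out[17]=361, r--
l=1 r=17: |-16|>|12| out[16]=256, l++
l=2 r=17: |-14|>|12| out[15]=196, l++

l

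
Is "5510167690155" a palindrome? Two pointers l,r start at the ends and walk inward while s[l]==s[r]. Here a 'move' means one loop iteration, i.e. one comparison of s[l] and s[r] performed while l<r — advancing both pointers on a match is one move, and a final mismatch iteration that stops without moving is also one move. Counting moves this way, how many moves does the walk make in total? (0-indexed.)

l=0 r=12: '5'=='5', l++,r--
l=1 r=11: '5'=='5', l++,r--
l=2 r=10: '1'=='1', l++,r--
l=3 r=9: '0'=='0', l++,r--
l=4 r=8: '1'!='9', stop

5 moves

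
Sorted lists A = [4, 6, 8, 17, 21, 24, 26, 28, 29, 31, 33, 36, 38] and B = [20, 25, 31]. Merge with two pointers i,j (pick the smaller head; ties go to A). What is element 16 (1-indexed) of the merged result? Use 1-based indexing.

[i=1,j=1] A[i]=4<=B[j]=20 take 4 → i++
[i=2,j=1] A[i]=6<=B[j]=20 take 6 → i++
[i=3,j=1] A[i]=8<=B[j]=20 take 8 → i++
[i=4,j=1] A[i]=17<=B[j]=20 take 17 → i++
[i=5,j=1] A[i]=21>B[j]=20 take 20 → j++
[i=5,j=2] A[i]=21<=B[j]=25 take 21 → i++
[i=6,j=2] A[i]=24<=B[j]=25 take 24 → i++
[i=7,j=2] A[i]=26>B[j]=25 take 25 → j++
[i=7,j=3] A[i]=26<=B[j]=31 take 26 → i++
[i=8,j=3] A[i]=28<=B[j]=31 take 28 → i++
[i=9,j=3] A[i]=29<=B[j]=31 take 29 → i++
[i=10,j=3] A[i]=31<=B[j]=31 take 31 → i++
[i=11,j=3] A[i]=33>B[j]=31 take 31 → j++
[i=11,j=4] B done, take A[i]=33 → i++
[i=12,j=4] B done, take A[i]=36 → i++
[i=13,j=4] B done, take A[i]=38 → i++

merged[16] = 38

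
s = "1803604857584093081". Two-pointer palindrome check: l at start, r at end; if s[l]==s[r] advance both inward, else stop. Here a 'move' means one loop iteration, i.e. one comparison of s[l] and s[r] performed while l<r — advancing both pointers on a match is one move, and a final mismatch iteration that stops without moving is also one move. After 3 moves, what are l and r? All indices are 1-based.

[1,19] '1'=='1' → l++,r--
[2,18] '8'=='8' → l++,r--
[3,17] '0'=='0' → l++,r--

l=4, r=16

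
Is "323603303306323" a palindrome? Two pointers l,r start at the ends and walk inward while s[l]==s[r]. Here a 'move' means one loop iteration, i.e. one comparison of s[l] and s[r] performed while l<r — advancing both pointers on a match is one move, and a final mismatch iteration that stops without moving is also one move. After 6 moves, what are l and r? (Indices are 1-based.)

l=1 r=15: '3'=='3', l++,r--
l=2 r=14: '2'=='2', l++,r--
l=3 r=13: '3'=='3', l++,r--
l=4 r=12: '6'=='6', l++,r--
l=5 r=11: '0'=='0', l++,r--
l=6 r=10: '3'=='3', l++,r--

l=7, r=9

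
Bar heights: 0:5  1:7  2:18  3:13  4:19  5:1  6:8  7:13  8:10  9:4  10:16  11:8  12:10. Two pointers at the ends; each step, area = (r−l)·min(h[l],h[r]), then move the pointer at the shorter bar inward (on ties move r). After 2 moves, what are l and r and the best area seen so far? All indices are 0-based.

l=2, r=12, best area=77

[0,12] min(5,10)*12=60 best=60 * → l++
[1,12] min(7,10)*11=77 best=77 * → l++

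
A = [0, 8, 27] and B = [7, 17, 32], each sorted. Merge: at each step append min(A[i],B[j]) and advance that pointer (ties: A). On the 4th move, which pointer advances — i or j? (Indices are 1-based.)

[i=1,j=1] A[i]=0<=B[j]=7 take 0 → i++
[i=2,j=1] A[i]=8>B[j]=7 take 7 → j++
[i=2,j=2] A[i]=8<=B[j]=17 take 8 → i++
[i=3,j=2] A[i]=27>B[j]=17 take 17 → j++

j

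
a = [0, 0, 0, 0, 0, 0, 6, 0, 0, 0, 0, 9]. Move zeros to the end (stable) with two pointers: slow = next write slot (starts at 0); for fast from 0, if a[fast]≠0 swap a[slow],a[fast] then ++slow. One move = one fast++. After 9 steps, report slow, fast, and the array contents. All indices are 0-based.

slow=1, fast=9, a=[6, 0, 0, 0, 0, 0, 0, 0, 0, 0, 0, 9]

slow=0 fast=0: a[fast]=0, fast++
slow=0 fast=1: a[fast]=0, fast++
slow=0 fast=2: a[fast]=0, fast++
slow=0 fast=3: a[fast]=0, fast++
slow=0 fast=4: a[fast]=0, fast++
slow=0 fast=5: a[fast]=0, fast++
slow=0 fast=6: a[fast]=6≠0 swap→a[0]=6, slow++,fast++
slow=1 fast=7: a[fast]=0, fast++
slow=1 fast=8: a[fast]=0, fast++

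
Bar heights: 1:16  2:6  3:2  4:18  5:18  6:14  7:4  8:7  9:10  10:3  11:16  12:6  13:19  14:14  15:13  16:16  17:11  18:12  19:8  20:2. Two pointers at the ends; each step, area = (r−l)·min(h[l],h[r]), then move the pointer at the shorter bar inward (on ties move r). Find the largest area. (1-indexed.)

max area = 240

[1,20] min(16,2)*19=38 best=38 * → r--
[1,19] min(16,8)*18=144 best=144 * → r--
[1,18] min(16,12)*17=204 best=204 * → r--
[1,17] min(16,11)*16=176 best=204 → r--
[1,16] min(16,16)*15=240 best=240 * → r--
[1,15] min(16,13)*14=182 best=240 → r--
[1,14] min(16,14)*13=182 best=240 → r--
[1,13] min(16,19)*12=192 best=240 → l++
[2,13] min(6,19)*11=66 best=240 → l++
[3,13] min(2,19)*10=20 best=240 → l++
[4,13] min(18,19)*9=162 best=240 → l++
[5,13] min(18,19)*8=144 best=240 → l++
[6,13] min(14,19)*7=98 best=240 → l++
[7,13] min(4,19)*6=24 best=240 → l++
[8,13] min(7,19)*5=35 best=240 → l++
[9,13] min(10,19)*4=40 best=240 → l++
[10,13] min(3,19)*3=9 best=240 → l++
[11,13] min(16,19)*2=32 best=240 → l++
[12,13] min(6,19)*1=6 best=240 → l++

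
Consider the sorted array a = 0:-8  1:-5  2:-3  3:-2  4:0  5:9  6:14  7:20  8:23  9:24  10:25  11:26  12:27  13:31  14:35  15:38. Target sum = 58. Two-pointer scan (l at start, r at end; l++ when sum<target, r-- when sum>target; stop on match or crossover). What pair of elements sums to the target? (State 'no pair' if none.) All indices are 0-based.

l=0 r=15: -8+38=30 <58, l++
l=1 r=15: -5+38=33 <58, l++
l=2 r=15: -3+38=35 <58, l++
l=3 r=15: -2+38=36 <58, l++
l=4 r=15: 0+38=38 <58, l++
l=5 r=15: 9+38=47 <58, l++
l=6 r=15: 14+38=52 <58, l++
l=7 r=15: 20+38=58, found

(20, 38)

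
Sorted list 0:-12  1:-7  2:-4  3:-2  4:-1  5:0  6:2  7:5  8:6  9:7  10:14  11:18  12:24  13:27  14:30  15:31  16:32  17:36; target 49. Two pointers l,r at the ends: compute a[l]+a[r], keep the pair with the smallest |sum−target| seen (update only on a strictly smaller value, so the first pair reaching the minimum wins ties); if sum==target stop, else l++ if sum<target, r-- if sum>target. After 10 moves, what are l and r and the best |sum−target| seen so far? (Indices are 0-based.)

l=0 r=17: -12+36=24 d=25 *, l++
l=1 r=17: -7+36=29 d=20 *, l++
l=2 r=17: -4+36=32 d=17 *, l++
l=3 r=17: -2+36=34 d=15 *, l++
l=4 r=17: -1+36=35 d=14 *, l++
l=5 r=17: 0+36=36 d=13 *, l++
l=6 r=17: 2+36=38 d=11 *, l++
l=7 r=17: 5+36=41 d=8 *, l++
l=8 r=17: 6+36=42 d=7 *, l++
l=9 r=17: 7+36=43 d=6 *, l++

l=10, r=17, best |Δ|=6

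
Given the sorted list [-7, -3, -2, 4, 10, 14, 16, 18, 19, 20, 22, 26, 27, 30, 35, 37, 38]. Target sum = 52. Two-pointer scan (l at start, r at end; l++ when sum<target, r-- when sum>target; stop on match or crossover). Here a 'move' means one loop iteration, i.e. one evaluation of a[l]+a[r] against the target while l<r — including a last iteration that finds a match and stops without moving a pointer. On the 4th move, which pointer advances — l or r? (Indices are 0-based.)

[0,16] -7+38=31 <52 → l++
[1,16] -3+38=35 <52 → l++
[2,16] -2+38=36 <52 → l++
[3,16] 4+38=42 <52 → l++

l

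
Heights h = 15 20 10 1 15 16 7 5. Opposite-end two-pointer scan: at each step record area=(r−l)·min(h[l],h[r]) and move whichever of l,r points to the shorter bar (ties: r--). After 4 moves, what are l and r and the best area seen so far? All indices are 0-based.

[0,7] min(15,5)*7=35 best=35 * → r--
[0,6] min(15,7)*6=42 best=42 * → r--
[0,5] min(15,16)*5=75 best=75 * → l++
[1,5] min(20,16)*4=64 best=75 → r--

l=1, r=4, best area=75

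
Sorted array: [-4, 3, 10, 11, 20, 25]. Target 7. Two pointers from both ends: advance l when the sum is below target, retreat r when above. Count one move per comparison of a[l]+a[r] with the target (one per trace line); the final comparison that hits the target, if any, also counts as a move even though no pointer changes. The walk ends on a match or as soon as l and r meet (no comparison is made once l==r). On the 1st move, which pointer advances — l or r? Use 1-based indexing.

[1,6] -4+25=21 >7 → r--

r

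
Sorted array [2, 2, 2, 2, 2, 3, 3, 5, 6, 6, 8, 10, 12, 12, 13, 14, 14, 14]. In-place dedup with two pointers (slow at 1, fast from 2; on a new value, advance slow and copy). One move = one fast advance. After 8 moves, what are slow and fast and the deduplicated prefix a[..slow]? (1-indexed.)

slow=1 fast=2: a[fast]=2=a[slow] dup, fast++
slow=1 fast=3: a[fast]=2=a[slow] dup, fast++
slow=1 fast=4: a[fast]=2=a[slow] dup, fast++
slow=1 fast=5: a[fast]=2=a[slow] dup, fast++
slow=1 fast=6: a[fast]=3≠a[slow]=2 write a[2]=3, slow++,fast++
slow=2 fast=7: a[fast]=3=a[slow] dup, fast++
slow=2 fast=8: a[fast]=5≠a[slow]=3 write a[3]=5, slow++,fast++
slow=3 fast=9: a[fast]=6≠a[slow]=5 write a[4]=6, slow++,fast++

slow=4, fast=10, prefix=[2, 3, 5, 6]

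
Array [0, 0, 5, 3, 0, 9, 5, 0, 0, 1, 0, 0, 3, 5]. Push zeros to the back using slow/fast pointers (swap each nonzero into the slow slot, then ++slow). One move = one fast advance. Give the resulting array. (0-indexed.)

(s=0,f=0) a[fast]=0 → fast++
(s=0,f=1) a[fast]=0 → fast++
(s=0,f=2) a[fast]=5≠0 swap→a[0]=5 → slow++,fast++
(s=1,f=3) a[fast]=3≠0 swap→a[1]=3 → slow++,fast++
(s=2,f=4) a[fast]=0 → fast++
(s=2,f=5) a[fast]=9≠0 swap→a[2]=9 → slow++,fast++
(s=3,f=6) a[fast]=5≠0 swap→a[3]=5 → slow++,fast++
(s=4,f=7) a[fast]=0 → fast++
(s=4,f=8) a[fast]=0 → fast++
(s=4,f=9) a[fast]=1≠0 swap→a[4]=1 → slow++,fast++
(s=5,f=10) a[fast]=0 → fast++
(s=5,f=11) a[fast]=0 → fast++
(s=5,f=12) a[fast]=3≠0 swap→a[5]=3 → slow++,fast++
(s=6,f=13) a[fast]=5≠0 swap→a[6]=5 → slow++,fast++

[5, 3, 9, 5, 1, 3, 5, 0, 0, 0, 0, 0, 0, 0]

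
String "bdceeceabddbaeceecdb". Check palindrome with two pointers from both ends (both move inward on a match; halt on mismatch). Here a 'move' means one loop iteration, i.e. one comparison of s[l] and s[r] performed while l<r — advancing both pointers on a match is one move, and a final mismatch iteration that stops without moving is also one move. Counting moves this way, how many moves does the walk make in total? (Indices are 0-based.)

10 moves

l=0 r=19: 'b'=='b', l++,r--
l=1 r=18: 'd'=='d', l++,r--
l=2 r=17: 'c'=='c', l++,r--
l=3 r=16: 'e'=='e', l++,r--
l=4 r=15: 'e'=='e', l++,r--
l=5 r=14: 'c'=='c', l++,r--
l=6 r=13: 'e'=='e', l++,r--
l=7 r=12: 'a'=='a', l++,r--
l=8 r=11: 'b'=='b', l++,r--
l=9 r=10: 'd'=='d', l++,r--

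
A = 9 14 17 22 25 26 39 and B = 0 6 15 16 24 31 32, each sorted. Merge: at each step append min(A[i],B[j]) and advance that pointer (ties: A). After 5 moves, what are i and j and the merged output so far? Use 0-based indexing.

i=2, j=3, merged so far=[0, 6, 9, 14, 15]

i=0 j=0: A[i]=9>B[j]=0 take 0, j++
i=0 j=1: A[i]=9>B[j]=6 take 6, j++
i=0 j=2: A[i]=9<=B[j]=15 take 9, i++
i=1 j=2: A[i]=14<=B[j]=15 take 14, i++
i=2 j=2: A[i]=17>B[j]=15 take 15, j++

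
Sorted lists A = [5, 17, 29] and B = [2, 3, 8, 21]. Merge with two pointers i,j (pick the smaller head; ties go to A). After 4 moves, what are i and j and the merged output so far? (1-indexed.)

i=2, j=4, merged so far=[2, 3, 5, 8]

i=1 j=1: A[i]=5>B[j]=2 take 2, j++
i=1 j=2: A[i]=5>B[j]=3 take 3, j++
i=1 j=3: A[i]=5<=B[j]=8 take 5, i++
i=2 j=3: A[i]=17>B[j]=8 take 8, j++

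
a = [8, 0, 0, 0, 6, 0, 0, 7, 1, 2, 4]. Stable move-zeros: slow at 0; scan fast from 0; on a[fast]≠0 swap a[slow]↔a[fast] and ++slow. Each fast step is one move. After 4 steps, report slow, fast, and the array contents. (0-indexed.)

slow=1, fast=4, a=[8, 0, 0, 0, 6, 0, 0, 7, 1, 2, 4]

slow=0 fast=0: a[fast]=8≠0 swap→a[0]=8, slow++,fast++
slow=1 fast=1: a[fast]=0, fast++
slow=1 fast=2: a[fast]=0, fast++
slow=1 fast=3: a[fast]=0, fast++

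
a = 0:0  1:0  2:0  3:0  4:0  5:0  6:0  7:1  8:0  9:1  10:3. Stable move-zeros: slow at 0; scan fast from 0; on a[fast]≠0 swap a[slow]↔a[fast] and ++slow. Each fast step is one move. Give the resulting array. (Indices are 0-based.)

[1, 1, 3, 0, 0, 0, 0, 0, 0, 0, 0]

(s=0,f=0) a[fast]=0 → fast++
(s=0,f=1) a[fast]=0 → fast++
(s=0,f=2) a[fast]=0 → fast++
(s=0,f=3) a[fast]=0 → fast++
(s=0,f=4) a[fast]=0 → fast++
(s=0,f=5) a[fast]=0 → fast++
(s=0,f=6) a[fast]=0 → fast++
(s=0,f=7) a[fast]=1≠0 swap→a[0]=1 → slow++,fast++
(s=1,f=8) a[fast]=0 → fast++
(s=1,f=9) a[fast]=1≠0 swap→a[1]=1 → slow++,fast++
(s=2,f=10) a[fast]=3≠0 swap→a[2]=3 → slow++,fast++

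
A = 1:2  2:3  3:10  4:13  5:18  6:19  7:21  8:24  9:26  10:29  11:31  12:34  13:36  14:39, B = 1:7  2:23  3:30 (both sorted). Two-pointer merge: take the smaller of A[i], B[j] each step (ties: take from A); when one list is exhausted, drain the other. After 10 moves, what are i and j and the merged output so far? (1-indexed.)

i=9, j=3, merged so far=[2, 3, 7, 10, 13, 18, 19, 21, 23, 24]

[i=1,j=1] A[i]=2<=B[j]=7 take 2 → i++
[i=2,j=1] A[i]=3<=B[j]=7 take 3 → i++
[i=3,j=1] A[i]=10>B[j]=7 take 7 → j++
[i=3,j=2] A[i]=10<=B[j]=23 take 10 → i++
[i=4,j=2] A[i]=13<=B[j]=23 take 13 → i++
[i=5,j=2] A[i]=18<=B[j]=23 take 18 → i++
[i=6,j=2] A[i]=19<=B[j]=23 take 19 → i++
[i=7,j=2] A[i]=21<=B[j]=23 take 21 → i++
[i=8,j=2] A[i]=24>B[j]=23 take 23 → j++
[i=8,j=3] A[i]=24<=B[j]=30 take 24 → i++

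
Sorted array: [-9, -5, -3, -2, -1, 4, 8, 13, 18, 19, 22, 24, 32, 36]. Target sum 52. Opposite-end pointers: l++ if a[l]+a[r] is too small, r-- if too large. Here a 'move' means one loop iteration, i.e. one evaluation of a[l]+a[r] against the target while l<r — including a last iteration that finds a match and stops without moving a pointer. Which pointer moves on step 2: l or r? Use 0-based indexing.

l=0 r=13: -9+36=27 <52, l++
l=1 r=13: -5+36=31 <52, l++

l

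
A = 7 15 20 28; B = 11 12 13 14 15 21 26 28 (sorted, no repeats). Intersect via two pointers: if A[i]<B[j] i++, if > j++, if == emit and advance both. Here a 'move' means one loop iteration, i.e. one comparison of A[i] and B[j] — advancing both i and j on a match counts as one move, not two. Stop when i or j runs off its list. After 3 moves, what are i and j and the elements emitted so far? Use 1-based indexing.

[i=1,j=1] 7<11 → i++
[i=2,j=1] 15>11 → j++
[i=2,j=2] 15>12 → j++

i=2, j=3, emitted=[]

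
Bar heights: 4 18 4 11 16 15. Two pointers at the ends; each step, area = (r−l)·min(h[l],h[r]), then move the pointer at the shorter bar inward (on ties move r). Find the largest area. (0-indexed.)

[0,5] min(4,15)*5=20 best=20 * → l++
[1,5] min(18,15)*4=60 best=60 * → r--
[1,4] min(18,16)*3=48 best=60 → r--
[1,3] min(18,11)*2=22 best=60 → r--
[1,2] min(18,4)*1=4 best=60 → r--

max area = 60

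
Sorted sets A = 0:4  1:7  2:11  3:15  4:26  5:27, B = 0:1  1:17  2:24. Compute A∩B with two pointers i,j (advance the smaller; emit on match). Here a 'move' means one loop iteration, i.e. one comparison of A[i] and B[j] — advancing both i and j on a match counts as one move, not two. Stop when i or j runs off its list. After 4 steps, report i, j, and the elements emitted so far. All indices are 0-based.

i=3, j=1, emitted=[]

i=0 j=0: 4>1, j++
i=0 j=1: 4<17, i++
i=1 j=1: 7<17, i++
i=2 j=1: 11<17, i++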